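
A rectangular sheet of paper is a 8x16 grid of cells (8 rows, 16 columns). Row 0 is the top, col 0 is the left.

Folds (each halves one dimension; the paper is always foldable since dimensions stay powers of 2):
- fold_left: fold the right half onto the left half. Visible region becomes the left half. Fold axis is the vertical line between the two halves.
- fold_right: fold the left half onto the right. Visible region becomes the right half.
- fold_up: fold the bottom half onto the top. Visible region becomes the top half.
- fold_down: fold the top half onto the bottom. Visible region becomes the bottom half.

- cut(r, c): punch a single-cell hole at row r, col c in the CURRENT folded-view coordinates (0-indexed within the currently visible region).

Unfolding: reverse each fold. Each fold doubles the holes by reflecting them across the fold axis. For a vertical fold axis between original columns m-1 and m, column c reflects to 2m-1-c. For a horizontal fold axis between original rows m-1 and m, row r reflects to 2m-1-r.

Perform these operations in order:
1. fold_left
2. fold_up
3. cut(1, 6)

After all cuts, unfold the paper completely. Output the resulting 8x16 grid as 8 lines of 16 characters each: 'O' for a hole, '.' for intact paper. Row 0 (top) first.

Op 1 fold_left: fold axis v@8; visible region now rows[0,8) x cols[0,8) = 8x8
Op 2 fold_up: fold axis h@4; visible region now rows[0,4) x cols[0,8) = 4x8
Op 3 cut(1, 6): punch at orig (1,6); cuts so far [(1, 6)]; region rows[0,4) x cols[0,8) = 4x8
Unfold 1 (reflect across h@4): 2 holes -> [(1, 6), (6, 6)]
Unfold 2 (reflect across v@8): 4 holes -> [(1, 6), (1, 9), (6, 6), (6, 9)]

Answer: ................
......O..O......
................
................
................
................
......O..O......
................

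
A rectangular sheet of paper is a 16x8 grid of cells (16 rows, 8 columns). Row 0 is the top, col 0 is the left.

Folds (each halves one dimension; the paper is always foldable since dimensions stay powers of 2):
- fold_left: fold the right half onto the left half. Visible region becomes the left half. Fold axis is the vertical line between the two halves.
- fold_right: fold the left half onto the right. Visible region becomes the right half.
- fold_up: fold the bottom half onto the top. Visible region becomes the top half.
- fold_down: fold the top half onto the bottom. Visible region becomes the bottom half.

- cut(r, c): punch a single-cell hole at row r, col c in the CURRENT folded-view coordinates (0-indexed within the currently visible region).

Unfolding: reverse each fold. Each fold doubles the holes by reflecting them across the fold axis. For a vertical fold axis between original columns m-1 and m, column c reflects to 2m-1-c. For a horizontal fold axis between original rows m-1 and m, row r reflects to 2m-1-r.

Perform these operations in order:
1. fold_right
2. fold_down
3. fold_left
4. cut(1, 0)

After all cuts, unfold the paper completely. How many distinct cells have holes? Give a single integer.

Answer: 8

Derivation:
Op 1 fold_right: fold axis v@4; visible region now rows[0,16) x cols[4,8) = 16x4
Op 2 fold_down: fold axis h@8; visible region now rows[8,16) x cols[4,8) = 8x4
Op 3 fold_left: fold axis v@6; visible region now rows[8,16) x cols[4,6) = 8x2
Op 4 cut(1, 0): punch at orig (9,4); cuts so far [(9, 4)]; region rows[8,16) x cols[4,6) = 8x2
Unfold 1 (reflect across v@6): 2 holes -> [(9, 4), (9, 7)]
Unfold 2 (reflect across h@8): 4 holes -> [(6, 4), (6, 7), (9, 4), (9, 7)]
Unfold 3 (reflect across v@4): 8 holes -> [(6, 0), (6, 3), (6, 4), (6, 7), (9, 0), (9, 3), (9, 4), (9, 7)]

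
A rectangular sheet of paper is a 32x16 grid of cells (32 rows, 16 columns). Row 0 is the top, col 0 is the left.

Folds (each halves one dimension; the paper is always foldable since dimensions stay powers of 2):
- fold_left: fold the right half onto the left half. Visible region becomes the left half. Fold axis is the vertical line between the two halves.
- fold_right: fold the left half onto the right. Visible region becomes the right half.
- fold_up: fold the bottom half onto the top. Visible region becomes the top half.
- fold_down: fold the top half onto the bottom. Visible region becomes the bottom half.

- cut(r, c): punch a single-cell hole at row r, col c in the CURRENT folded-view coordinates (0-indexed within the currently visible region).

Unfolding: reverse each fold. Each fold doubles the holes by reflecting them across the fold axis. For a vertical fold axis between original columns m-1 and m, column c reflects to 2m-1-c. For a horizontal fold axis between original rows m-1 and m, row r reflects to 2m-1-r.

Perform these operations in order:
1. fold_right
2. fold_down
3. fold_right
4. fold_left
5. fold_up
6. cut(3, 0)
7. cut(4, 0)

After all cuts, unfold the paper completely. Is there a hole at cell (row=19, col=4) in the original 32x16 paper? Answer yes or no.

Answer: yes

Derivation:
Op 1 fold_right: fold axis v@8; visible region now rows[0,32) x cols[8,16) = 32x8
Op 2 fold_down: fold axis h@16; visible region now rows[16,32) x cols[8,16) = 16x8
Op 3 fold_right: fold axis v@12; visible region now rows[16,32) x cols[12,16) = 16x4
Op 4 fold_left: fold axis v@14; visible region now rows[16,32) x cols[12,14) = 16x2
Op 5 fold_up: fold axis h@24; visible region now rows[16,24) x cols[12,14) = 8x2
Op 6 cut(3, 0): punch at orig (19,12); cuts so far [(19, 12)]; region rows[16,24) x cols[12,14) = 8x2
Op 7 cut(4, 0): punch at orig (20,12); cuts so far [(19, 12), (20, 12)]; region rows[16,24) x cols[12,14) = 8x2
Unfold 1 (reflect across h@24): 4 holes -> [(19, 12), (20, 12), (27, 12), (28, 12)]
Unfold 2 (reflect across v@14): 8 holes -> [(19, 12), (19, 15), (20, 12), (20, 15), (27, 12), (27, 15), (28, 12), (28, 15)]
Unfold 3 (reflect across v@12): 16 holes -> [(19, 8), (19, 11), (19, 12), (19, 15), (20, 8), (20, 11), (20, 12), (20, 15), (27, 8), (27, 11), (27, 12), (27, 15), (28, 8), (28, 11), (28, 12), (28, 15)]
Unfold 4 (reflect across h@16): 32 holes -> [(3, 8), (3, 11), (3, 12), (3, 15), (4, 8), (4, 11), (4, 12), (4, 15), (11, 8), (11, 11), (11, 12), (11, 15), (12, 8), (12, 11), (12, 12), (12, 15), (19, 8), (19, 11), (19, 12), (19, 15), (20, 8), (20, 11), (20, 12), (20, 15), (27, 8), (27, 11), (27, 12), (27, 15), (28, 8), (28, 11), (28, 12), (28, 15)]
Unfold 5 (reflect across v@8): 64 holes -> [(3, 0), (3, 3), (3, 4), (3, 7), (3, 8), (3, 11), (3, 12), (3, 15), (4, 0), (4, 3), (4, 4), (4, 7), (4, 8), (4, 11), (4, 12), (4, 15), (11, 0), (11, 3), (11, 4), (11, 7), (11, 8), (11, 11), (11, 12), (11, 15), (12, 0), (12, 3), (12, 4), (12, 7), (12, 8), (12, 11), (12, 12), (12, 15), (19, 0), (19, 3), (19, 4), (19, 7), (19, 8), (19, 11), (19, 12), (19, 15), (20, 0), (20, 3), (20, 4), (20, 7), (20, 8), (20, 11), (20, 12), (20, 15), (27, 0), (27, 3), (27, 4), (27, 7), (27, 8), (27, 11), (27, 12), (27, 15), (28, 0), (28, 3), (28, 4), (28, 7), (28, 8), (28, 11), (28, 12), (28, 15)]
Holes: [(3, 0), (3, 3), (3, 4), (3, 7), (3, 8), (3, 11), (3, 12), (3, 15), (4, 0), (4, 3), (4, 4), (4, 7), (4, 8), (4, 11), (4, 12), (4, 15), (11, 0), (11, 3), (11, 4), (11, 7), (11, 8), (11, 11), (11, 12), (11, 15), (12, 0), (12, 3), (12, 4), (12, 7), (12, 8), (12, 11), (12, 12), (12, 15), (19, 0), (19, 3), (19, 4), (19, 7), (19, 8), (19, 11), (19, 12), (19, 15), (20, 0), (20, 3), (20, 4), (20, 7), (20, 8), (20, 11), (20, 12), (20, 15), (27, 0), (27, 3), (27, 4), (27, 7), (27, 8), (27, 11), (27, 12), (27, 15), (28, 0), (28, 3), (28, 4), (28, 7), (28, 8), (28, 11), (28, 12), (28, 15)]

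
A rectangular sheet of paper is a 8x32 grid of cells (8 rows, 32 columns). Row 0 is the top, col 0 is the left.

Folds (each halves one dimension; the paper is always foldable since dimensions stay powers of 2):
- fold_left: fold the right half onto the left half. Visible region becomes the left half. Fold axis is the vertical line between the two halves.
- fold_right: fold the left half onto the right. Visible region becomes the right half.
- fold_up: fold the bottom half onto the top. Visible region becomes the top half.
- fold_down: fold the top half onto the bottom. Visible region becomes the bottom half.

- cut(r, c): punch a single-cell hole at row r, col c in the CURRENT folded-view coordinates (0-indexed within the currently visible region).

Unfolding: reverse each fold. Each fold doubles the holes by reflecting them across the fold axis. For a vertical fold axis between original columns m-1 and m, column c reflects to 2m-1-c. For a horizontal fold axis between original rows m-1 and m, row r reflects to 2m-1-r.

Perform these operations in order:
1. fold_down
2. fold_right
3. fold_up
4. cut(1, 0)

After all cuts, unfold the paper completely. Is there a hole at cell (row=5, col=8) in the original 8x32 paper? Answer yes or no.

Answer: no

Derivation:
Op 1 fold_down: fold axis h@4; visible region now rows[4,8) x cols[0,32) = 4x32
Op 2 fold_right: fold axis v@16; visible region now rows[4,8) x cols[16,32) = 4x16
Op 3 fold_up: fold axis h@6; visible region now rows[4,6) x cols[16,32) = 2x16
Op 4 cut(1, 0): punch at orig (5,16); cuts so far [(5, 16)]; region rows[4,6) x cols[16,32) = 2x16
Unfold 1 (reflect across h@6): 2 holes -> [(5, 16), (6, 16)]
Unfold 2 (reflect across v@16): 4 holes -> [(5, 15), (5, 16), (6, 15), (6, 16)]
Unfold 3 (reflect across h@4): 8 holes -> [(1, 15), (1, 16), (2, 15), (2, 16), (5, 15), (5, 16), (6, 15), (6, 16)]
Holes: [(1, 15), (1, 16), (2, 15), (2, 16), (5, 15), (5, 16), (6, 15), (6, 16)]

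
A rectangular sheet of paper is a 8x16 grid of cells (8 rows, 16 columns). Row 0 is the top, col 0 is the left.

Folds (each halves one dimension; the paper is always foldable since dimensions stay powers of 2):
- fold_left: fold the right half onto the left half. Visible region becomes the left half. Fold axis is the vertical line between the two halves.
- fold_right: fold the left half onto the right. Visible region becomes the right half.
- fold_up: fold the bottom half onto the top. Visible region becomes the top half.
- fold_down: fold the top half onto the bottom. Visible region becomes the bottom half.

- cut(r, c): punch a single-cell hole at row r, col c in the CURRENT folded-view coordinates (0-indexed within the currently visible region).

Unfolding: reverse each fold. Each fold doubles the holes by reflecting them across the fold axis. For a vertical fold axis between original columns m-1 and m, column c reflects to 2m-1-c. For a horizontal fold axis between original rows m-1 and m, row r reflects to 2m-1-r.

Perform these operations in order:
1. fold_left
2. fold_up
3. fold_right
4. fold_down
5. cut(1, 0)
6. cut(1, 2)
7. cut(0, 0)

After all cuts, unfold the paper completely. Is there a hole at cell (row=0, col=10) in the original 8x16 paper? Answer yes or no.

Answer: no

Derivation:
Op 1 fold_left: fold axis v@8; visible region now rows[0,8) x cols[0,8) = 8x8
Op 2 fold_up: fold axis h@4; visible region now rows[0,4) x cols[0,8) = 4x8
Op 3 fold_right: fold axis v@4; visible region now rows[0,4) x cols[4,8) = 4x4
Op 4 fold_down: fold axis h@2; visible region now rows[2,4) x cols[4,8) = 2x4
Op 5 cut(1, 0): punch at orig (3,4); cuts so far [(3, 4)]; region rows[2,4) x cols[4,8) = 2x4
Op 6 cut(1, 2): punch at orig (3,6); cuts so far [(3, 4), (3, 6)]; region rows[2,4) x cols[4,8) = 2x4
Op 7 cut(0, 0): punch at orig (2,4); cuts so far [(2, 4), (3, 4), (3, 6)]; region rows[2,4) x cols[4,8) = 2x4
Unfold 1 (reflect across h@2): 6 holes -> [(0, 4), (0, 6), (1, 4), (2, 4), (3, 4), (3, 6)]
Unfold 2 (reflect across v@4): 12 holes -> [(0, 1), (0, 3), (0, 4), (0, 6), (1, 3), (1, 4), (2, 3), (2, 4), (3, 1), (3, 3), (3, 4), (3, 6)]
Unfold 3 (reflect across h@4): 24 holes -> [(0, 1), (0, 3), (0, 4), (0, 6), (1, 3), (1, 4), (2, 3), (2, 4), (3, 1), (3, 3), (3, 4), (3, 6), (4, 1), (4, 3), (4, 4), (4, 6), (5, 3), (5, 4), (6, 3), (6, 4), (7, 1), (7, 3), (7, 4), (7, 6)]
Unfold 4 (reflect across v@8): 48 holes -> [(0, 1), (0, 3), (0, 4), (0, 6), (0, 9), (0, 11), (0, 12), (0, 14), (1, 3), (1, 4), (1, 11), (1, 12), (2, 3), (2, 4), (2, 11), (2, 12), (3, 1), (3, 3), (3, 4), (3, 6), (3, 9), (3, 11), (3, 12), (3, 14), (4, 1), (4, 3), (4, 4), (4, 6), (4, 9), (4, 11), (4, 12), (4, 14), (5, 3), (5, 4), (5, 11), (5, 12), (6, 3), (6, 4), (6, 11), (6, 12), (7, 1), (7, 3), (7, 4), (7, 6), (7, 9), (7, 11), (7, 12), (7, 14)]
Holes: [(0, 1), (0, 3), (0, 4), (0, 6), (0, 9), (0, 11), (0, 12), (0, 14), (1, 3), (1, 4), (1, 11), (1, 12), (2, 3), (2, 4), (2, 11), (2, 12), (3, 1), (3, 3), (3, 4), (3, 6), (3, 9), (3, 11), (3, 12), (3, 14), (4, 1), (4, 3), (4, 4), (4, 6), (4, 9), (4, 11), (4, 12), (4, 14), (5, 3), (5, 4), (5, 11), (5, 12), (6, 3), (6, 4), (6, 11), (6, 12), (7, 1), (7, 3), (7, 4), (7, 6), (7, 9), (7, 11), (7, 12), (7, 14)]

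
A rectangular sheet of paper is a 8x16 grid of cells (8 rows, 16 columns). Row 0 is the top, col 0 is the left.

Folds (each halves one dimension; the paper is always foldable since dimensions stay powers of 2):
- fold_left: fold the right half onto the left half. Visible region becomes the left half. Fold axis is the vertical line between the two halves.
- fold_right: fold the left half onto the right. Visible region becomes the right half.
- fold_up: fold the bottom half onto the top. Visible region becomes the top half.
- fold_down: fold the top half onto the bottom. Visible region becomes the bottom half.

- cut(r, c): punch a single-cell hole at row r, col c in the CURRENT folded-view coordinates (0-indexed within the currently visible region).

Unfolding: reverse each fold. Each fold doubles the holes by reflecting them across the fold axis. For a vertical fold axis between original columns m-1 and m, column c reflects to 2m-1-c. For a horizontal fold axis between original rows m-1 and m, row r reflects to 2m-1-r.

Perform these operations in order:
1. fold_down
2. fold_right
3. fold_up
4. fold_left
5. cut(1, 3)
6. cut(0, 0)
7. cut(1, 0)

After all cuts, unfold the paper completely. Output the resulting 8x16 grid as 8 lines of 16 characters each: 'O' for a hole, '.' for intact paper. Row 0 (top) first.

Op 1 fold_down: fold axis h@4; visible region now rows[4,8) x cols[0,16) = 4x16
Op 2 fold_right: fold axis v@8; visible region now rows[4,8) x cols[8,16) = 4x8
Op 3 fold_up: fold axis h@6; visible region now rows[4,6) x cols[8,16) = 2x8
Op 4 fold_left: fold axis v@12; visible region now rows[4,6) x cols[8,12) = 2x4
Op 5 cut(1, 3): punch at orig (5,11); cuts so far [(5, 11)]; region rows[4,6) x cols[8,12) = 2x4
Op 6 cut(0, 0): punch at orig (4,8); cuts so far [(4, 8), (5, 11)]; region rows[4,6) x cols[8,12) = 2x4
Op 7 cut(1, 0): punch at orig (5,8); cuts so far [(4, 8), (5, 8), (5, 11)]; region rows[4,6) x cols[8,12) = 2x4
Unfold 1 (reflect across v@12): 6 holes -> [(4, 8), (4, 15), (5, 8), (5, 11), (5, 12), (5, 15)]
Unfold 2 (reflect across h@6): 12 holes -> [(4, 8), (4, 15), (5, 8), (5, 11), (5, 12), (5, 15), (6, 8), (6, 11), (6, 12), (6, 15), (7, 8), (7, 15)]
Unfold 3 (reflect across v@8): 24 holes -> [(4, 0), (4, 7), (4, 8), (4, 15), (5, 0), (5, 3), (5, 4), (5, 7), (5, 8), (5, 11), (5, 12), (5, 15), (6, 0), (6, 3), (6, 4), (6, 7), (6, 8), (6, 11), (6, 12), (6, 15), (7, 0), (7, 7), (7, 8), (7, 15)]
Unfold 4 (reflect across h@4): 48 holes -> [(0, 0), (0, 7), (0, 8), (0, 15), (1, 0), (1, 3), (1, 4), (1, 7), (1, 8), (1, 11), (1, 12), (1, 15), (2, 0), (2, 3), (2, 4), (2, 7), (2, 8), (2, 11), (2, 12), (2, 15), (3, 0), (3, 7), (3, 8), (3, 15), (4, 0), (4, 7), (4, 8), (4, 15), (5, 0), (5, 3), (5, 4), (5, 7), (5, 8), (5, 11), (5, 12), (5, 15), (6, 0), (6, 3), (6, 4), (6, 7), (6, 8), (6, 11), (6, 12), (6, 15), (7, 0), (7, 7), (7, 8), (7, 15)]

Answer: O......OO......O
O..OO..OO..OO..O
O..OO..OO..OO..O
O......OO......O
O......OO......O
O..OO..OO..OO..O
O..OO..OO..OO..O
O......OO......O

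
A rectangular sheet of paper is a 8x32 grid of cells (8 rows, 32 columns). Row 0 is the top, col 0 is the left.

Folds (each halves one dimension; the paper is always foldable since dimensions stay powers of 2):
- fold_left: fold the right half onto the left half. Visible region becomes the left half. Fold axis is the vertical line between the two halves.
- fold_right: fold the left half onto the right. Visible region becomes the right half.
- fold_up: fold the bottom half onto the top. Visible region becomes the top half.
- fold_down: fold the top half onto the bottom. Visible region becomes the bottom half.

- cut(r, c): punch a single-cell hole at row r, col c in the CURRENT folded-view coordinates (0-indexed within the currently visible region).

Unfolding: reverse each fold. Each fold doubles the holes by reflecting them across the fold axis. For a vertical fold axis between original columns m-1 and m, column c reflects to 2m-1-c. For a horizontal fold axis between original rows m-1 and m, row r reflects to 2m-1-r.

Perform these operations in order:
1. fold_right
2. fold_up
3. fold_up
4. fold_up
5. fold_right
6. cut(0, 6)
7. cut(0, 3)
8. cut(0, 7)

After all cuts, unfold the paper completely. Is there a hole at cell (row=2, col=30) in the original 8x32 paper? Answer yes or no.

Answer: yes

Derivation:
Op 1 fold_right: fold axis v@16; visible region now rows[0,8) x cols[16,32) = 8x16
Op 2 fold_up: fold axis h@4; visible region now rows[0,4) x cols[16,32) = 4x16
Op 3 fold_up: fold axis h@2; visible region now rows[0,2) x cols[16,32) = 2x16
Op 4 fold_up: fold axis h@1; visible region now rows[0,1) x cols[16,32) = 1x16
Op 5 fold_right: fold axis v@24; visible region now rows[0,1) x cols[24,32) = 1x8
Op 6 cut(0, 6): punch at orig (0,30); cuts so far [(0, 30)]; region rows[0,1) x cols[24,32) = 1x8
Op 7 cut(0, 3): punch at orig (0,27); cuts so far [(0, 27), (0, 30)]; region rows[0,1) x cols[24,32) = 1x8
Op 8 cut(0, 7): punch at orig (0,31); cuts so far [(0, 27), (0, 30), (0, 31)]; region rows[0,1) x cols[24,32) = 1x8
Unfold 1 (reflect across v@24): 6 holes -> [(0, 16), (0, 17), (0, 20), (0, 27), (0, 30), (0, 31)]
Unfold 2 (reflect across h@1): 12 holes -> [(0, 16), (0, 17), (0, 20), (0, 27), (0, 30), (0, 31), (1, 16), (1, 17), (1, 20), (1, 27), (1, 30), (1, 31)]
Unfold 3 (reflect across h@2): 24 holes -> [(0, 16), (0, 17), (0, 20), (0, 27), (0, 30), (0, 31), (1, 16), (1, 17), (1, 20), (1, 27), (1, 30), (1, 31), (2, 16), (2, 17), (2, 20), (2, 27), (2, 30), (2, 31), (3, 16), (3, 17), (3, 20), (3, 27), (3, 30), (3, 31)]
Unfold 4 (reflect across h@4): 48 holes -> [(0, 16), (0, 17), (0, 20), (0, 27), (0, 30), (0, 31), (1, 16), (1, 17), (1, 20), (1, 27), (1, 30), (1, 31), (2, 16), (2, 17), (2, 20), (2, 27), (2, 30), (2, 31), (3, 16), (3, 17), (3, 20), (3, 27), (3, 30), (3, 31), (4, 16), (4, 17), (4, 20), (4, 27), (4, 30), (4, 31), (5, 16), (5, 17), (5, 20), (5, 27), (5, 30), (5, 31), (6, 16), (6, 17), (6, 20), (6, 27), (6, 30), (6, 31), (7, 16), (7, 17), (7, 20), (7, 27), (7, 30), (7, 31)]
Unfold 5 (reflect across v@16): 96 holes -> [(0, 0), (0, 1), (0, 4), (0, 11), (0, 14), (0, 15), (0, 16), (0, 17), (0, 20), (0, 27), (0, 30), (0, 31), (1, 0), (1, 1), (1, 4), (1, 11), (1, 14), (1, 15), (1, 16), (1, 17), (1, 20), (1, 27), (1, 30), (1, 31), (2, 0), (2, 1), (2, 4), (2, 11), (2, 14), (2, 15), (2, 16), (2, 17), (2, 20), (2, 27), (2, 30), (2, 31), (3, 0), (3, 1), (3, 4), (3, 11), (3, 14), (3, 15), (3, 16), (3, 17), (3, 20), (3, 27), (3, 30), (3, 31), (4, 0), (4, 1), (4, 4), (4, 11), (4, 14), (4, 15), (4, 16), (4, 17), (4, 20), (4, 27), (4, 30), (4, 31), (5, 0), (5, 1), (5, 4), (5, 11), (5, 14), (5, 15), (5, 16), (5, 17), (5, 20), (5, 27), (5, 30), (5, 31), (6, 0), (6, 1), (6, 4), (6, 11), (6, 14), (6, 15), (6, 16), (6, 17), (6, 20), (6, 27), (6, 30), (6, 31), (7, 0), (7, 1), (7, 4), (7, 11), (7, 14), (7, 15), (7, 16), (7, 17), (7, 20), (7, 27), (7, 30), (7, 31)]
Holes: [(0, 0), (0, 1), (0, 4), (0, 11), (0, 14), (0, 15), (0, 16), (0, 17), (0, 20), (0, 27), (0, 30), (0, 31), (1, 0), (1, 1), (1, 4), (1, 11), (1, 14), (1, 15), (1, 16), (1, 17), (1, 20), (1, 27), (1, 30), (1, 31), (2, 0), (2, 1), (2, 4), (2, 11), (2, 14), (2, 15), (2, 16), (2, 17), (2, 20), (2, 27), (2, 30), (2, 31), (3, 0), (3, 1), (3, 4), (3, 11), (3, 14), (3, 15), (3, 16), (3, 17), (3, 20), (3, 27), (3, 30), (3, 31), (4, 0), (4, 1), (4, 4), (4, 11), (4, 14), (4, 15), (4, 16), (4, 17), (4, 20), (4, 27), (4, 30), (4, 31), (5, 0), (5, 1), (5, 4), (5, 11), (5, 14), (5, 15), (5, 16), (5, 17), (5, 20), (5, 27), (5, 30), (5, 31), (6, 0), (6, 1), (6, 4), (6, 11), (6, 14), (6, 15), (6, 16), (6, 17), (6, 20), (6, 27), (6, 30), (6, 31), (7, 0), (7, 1), (7, 4), (7, 11), (7, 14), (7, 15), (7, 16), (7, 17), (7, 20), (7, 27), (7, 30), (7, 31)]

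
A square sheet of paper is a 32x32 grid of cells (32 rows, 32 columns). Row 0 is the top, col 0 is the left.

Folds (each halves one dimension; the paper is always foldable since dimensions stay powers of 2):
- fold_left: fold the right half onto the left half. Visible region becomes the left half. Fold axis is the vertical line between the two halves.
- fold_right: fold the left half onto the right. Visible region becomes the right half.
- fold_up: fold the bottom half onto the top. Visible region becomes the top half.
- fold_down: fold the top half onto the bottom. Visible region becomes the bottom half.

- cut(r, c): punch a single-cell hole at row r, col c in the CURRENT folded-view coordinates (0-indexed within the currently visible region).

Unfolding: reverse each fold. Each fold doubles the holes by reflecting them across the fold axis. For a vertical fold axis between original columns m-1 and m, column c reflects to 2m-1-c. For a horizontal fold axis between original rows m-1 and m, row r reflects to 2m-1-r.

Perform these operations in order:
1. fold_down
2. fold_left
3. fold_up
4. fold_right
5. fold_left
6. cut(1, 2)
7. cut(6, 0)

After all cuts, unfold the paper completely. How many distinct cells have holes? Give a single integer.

Op 1 fold_down: fold axis h@16; visible region now rows[16,32) x cols[0,32) = 16x32
Op 2 fold_left: fold axis v@16; visible region now rows[16,32) x cols[0,16) = 16x16
Op 3 fold_up: fold axis h@24; visible region now rows[16,24) x cols[0,16) = 8x16
Op 4 fold_right: fold axis v@8; visible region now rows[16,24) x cols[8,16) = 8x8
Op 5 fold_left: fold axis v@12; visible region now rows[16,24) x cols[8,12) = 8x4
Op 6 cut(1, 2): punch at orig (17,10); cuts so far [(17, 10)]; region rows[16,24) x cols[8,12) = 8x4
Op 7 cut(6, 0): punch at orig (22,8); cuts so far [(17, 10), (22, 8)]; region rows[16,24) x cols[8,12) = 8x4
Unfold 1 (reflect across v@12): 4 holes -> [(17, 10), (17, 13), (22, 8), (22, 15)]
Unfold 2 (reflect across v@8): 8 holes -> [(17, 2), (17, 5), (17, 10), (17, 13), (22, 0), (22, 7), (22, 8), (22, 15)]
Unfold 3 (reflect across h@24): 16 holes -> [(17, 2), (17, 5), (17, 10), (17, 13), (22, 0), (22, 7), (22, 8), (22, 15), (25, 0), (25, 7), (25, 8), (25, 15), (30, 2), (30, 5), (30, 10), (30, 13)]
Unfold 4 (reflect across v@16): 32 holes -> [(17, 2), (17, 5), (17, 10), (17, 13), (17, 18), (17, 21), (17, 26), (17, 29), (22, 0), (22, 7), (22, 8), (22, 15), (22, 16), (22, 23), (22, 24), (22, 31), (25, 0), (25, 7), (25, 8), (25, 15), (25, 16), (25, 23), (25, 24), (25, 31), (30, 2), (30, 5), (30, 10), (30, 13), (30, 18), (30, 21), (30, 26), (30, 29)]
Unfold 5 (reflect across h@16): 64 holes -> [(1, 2), (1, 5), (1, 10), (1, 13), (1, 18), (1, 21), (1, 26), (1, 29), (6, 0), (6, 7), (6, 8), (6, 15), (6, 16), (6, 23), (6, 24), (6, 31), (9, 0), (9, 7), (9, 8), (9, 15), (9, 16), (9, 23), (9, 24), (9, 31), (14, 2), (14, 5), (14, 10), (14, 13), (14, 18), (14, 21), (14, 26), (14, 29), (17, 2), (17, 5), (17, 10), (17, 13), (17, 18), (17, 21), (17, 26), (17, 29), (22, 0), (22, 7), (22, 8), (22, 15), (22, 16), (22, 23), (22, 24), (22, 31), (25, 0), (25, 7), (25, 8), (25, 15), (25, 16), (25, 23), (25, 24), (25, 31), (30, 2), (30, 5), (30, 10), (30, 13), (30, 18), (30, 21), (30, 26), (30, 29)]

Answer: 64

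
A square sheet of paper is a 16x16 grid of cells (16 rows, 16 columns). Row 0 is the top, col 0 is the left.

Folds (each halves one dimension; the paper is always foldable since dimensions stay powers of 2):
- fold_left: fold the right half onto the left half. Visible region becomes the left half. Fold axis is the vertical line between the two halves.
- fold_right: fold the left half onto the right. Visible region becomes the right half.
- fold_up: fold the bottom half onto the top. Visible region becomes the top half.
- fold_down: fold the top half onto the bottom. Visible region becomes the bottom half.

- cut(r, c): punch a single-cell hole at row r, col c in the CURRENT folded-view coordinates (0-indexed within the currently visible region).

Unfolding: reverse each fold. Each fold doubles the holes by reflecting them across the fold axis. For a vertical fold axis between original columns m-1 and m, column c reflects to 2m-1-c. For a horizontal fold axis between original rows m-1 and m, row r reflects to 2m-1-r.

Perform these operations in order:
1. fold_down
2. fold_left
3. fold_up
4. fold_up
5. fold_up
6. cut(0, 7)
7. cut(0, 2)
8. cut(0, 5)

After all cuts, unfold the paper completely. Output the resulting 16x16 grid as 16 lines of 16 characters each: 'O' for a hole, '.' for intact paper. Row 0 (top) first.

Op 1 fold_down: fold axis h@8; visible region now rows[8,16) x cols[0,16) = 8x16
Op 2 fold_left: fold axis v@8; visible region now rows[8,16) x cols[0,8) = 8x8
Op 3 fold_up: fold axis h@12; visible region now rows[8,12) x cols[0,8) = 4x8
Op 4 fold_up: fold axis h@10; visible region now rows[8,10) x cols[0,8) = 2x8
Op 5 fold_up: fold axis h@9; visible region now rows[8,9) x cols[0,8) = 1x8
Op 6 cut(0, 7): punch at orig (8,7); cuts so far [(8, 7)]; region rows[8,9) x cols[0,8) = 1x8
Op 7 cut(0, 2): punch at orig (8,2); cuts so far [(8, 2), (8, 7)]; region rows[8,9) x cols[0,8) = 1x8
Op 8 cut(0, 5): punch at orig (8,5); cuts so far [(8, 2), (8, 5), (8, 7)]; region rows[8,9) x cols[0,8) = 1x8
Unfold 1 (reflect across h@9): 6 holes -> [(8, 2), (8, 5), (8, 7), (9, 2), (9, 5), (9, 7)]
Unfold 2 (reflect across h@10): 12 holes -> [(8, 2), (8, 5), (8, 7), (9, 2), (9, 5), (9, 7), (10, 2), (10, 5), (10, 7), (11, 2), (11, 5), (11, 7)]
Unfold 3 (reflect across h@12): 24 holes -> [(8, 2), (8, 5), (8, 7), (9, 2), (9, 5), (9, 7), (10, 2), (10, 5), (10, 7), (11, 2), (11, 5), (11, 7), (12, 2), (12, 5), (12, 7), (13, 2), (13, 5), (13, 7), (14, 2), (14, 5), (14, 7), (15, 2), (15, 5), (15, 7)]
Unfold 4 (reflect across v@8): 48 holes -> [(8, 2), (8, 5), (8, 7), (8, 8), (8, 10), (8, 13), (9, 2), (9, 5), (9, 7), (9, 8), (9, 10), (9, 13), (10, 2), (10, 5), (10, 7), (10, 8), (10, 10), (10, 13), (11, 2), (11, 5), (11, 7), (11, 8), (11, 10), (11, 13), (12, 2), (12, 5), (12, 7), (12, 8), (12, 10), (12, 13), (13, 2), (13, 5), (13, 7), (13, 8), (13, 10), (13, 13), (14, 2), (14, 5), (14, 7), (14, 8), (14, 10), (14, 13), (15, 2), (15, 5), (15, 7), (15, 8), (15, 10), (15, 13)]
Unfold 5 (reflect across h@8): 96 holes -> [(0, 2), (0, 5), (0, 7), (0, 8), (0, 10), (0, 13), (1, 2), (1, 5), (1, 7), (1, 8), (1, 10), (1, 13), (2, 2), (2, 5), (2, 7), (2, 8), (2, 10), (2, 13), (3, 2), (3, 5), (3, 7), (3, 8), (3, 10), (3, 13), (4, 2), (4, 5), (4, 7), (4, 8), (4, 10), (4, 13), (5, 2), (5, 5), (5, 7), (5, 8), (5, 10), (5, 13), (6, 2), (6, 5), (6, 7), (6, 8), (6, 10), (6, 13), (7, 2), (7, 5), (7, 7), (7, 8), (7, 10), (7, 13), (8, 2), (8, 5), (8, 7), (8, 8), (8, 10), (8, 13), (9, 2), (9, 5), (9, 7), (9, 8), (9, 10), (9, 13), (10, 2), (10, 5), (10, 7), (10, 8), (10, 10), (10, 13), (11, 2), (11, 5), (11, 7), (11, 8), (11, 10), (11, 13), (12, 2), (12, 5), (12, 7), (12, 8), (12, 10), (12, 13), (13, 2), (13, 5), (13, 7), (13, 8), (13, 10), (13, 13), (14, 2), (14, 5), (14, 7), (14, 8), (14, 10), (14, 13), (15, 2), (15, 5), (15, 7), (15, 8), (15, 10), (15, 13)]

Answer: ..O..O.OO.O..O..
..O..O.OO.O..O..
..O..O.OO.O..O..
..O..O.OO.O..O..
..O..O.OO.O..O..
..O..O.OO.O..O..
..O..O.OO.O..O..
..O..O.OO.O..O..
..O..O.OO.O..O..
..O..O.OO.O..O..
..O..O.OO.O..O..
..O..O.OO.O..O..
..O..O.OO.O..O..
..O..O.OO.O..O..
..O..O.OO.O..O..
..O..O.OO.O..O..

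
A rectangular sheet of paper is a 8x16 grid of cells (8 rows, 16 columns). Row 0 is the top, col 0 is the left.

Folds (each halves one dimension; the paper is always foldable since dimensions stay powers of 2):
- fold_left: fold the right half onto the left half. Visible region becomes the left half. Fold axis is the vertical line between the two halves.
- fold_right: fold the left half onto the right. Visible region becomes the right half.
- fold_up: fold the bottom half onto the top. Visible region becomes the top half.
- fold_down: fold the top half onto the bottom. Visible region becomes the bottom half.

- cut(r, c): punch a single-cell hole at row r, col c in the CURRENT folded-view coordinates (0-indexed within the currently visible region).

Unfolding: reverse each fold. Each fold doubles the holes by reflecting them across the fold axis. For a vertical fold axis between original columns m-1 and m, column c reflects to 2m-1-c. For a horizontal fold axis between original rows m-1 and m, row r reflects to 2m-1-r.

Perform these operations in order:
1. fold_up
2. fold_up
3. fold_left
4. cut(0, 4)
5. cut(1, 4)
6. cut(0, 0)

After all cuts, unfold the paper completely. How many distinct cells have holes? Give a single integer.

Answer: 24

Derivation:
Op 1 fold_up: fold axis h@4; visible region now rows[0,4) x cols[0,16) = 4x16
Op 2 fold_up: fold axis h@2; visible region now rows[0,2) x cols[0,16) = 2x16
Op 3 fold_left: fold axis v@8; visible region now rows[0,2) x cols[0,8) = 2x8
Op 4 cut(0, 4): punch at orig (0,4); cuts so far [(0, 4)]; region rows[0,2) x cols[0,8) = 2x8
Op 5 cut(1, 4): punch at orig (1,4); cuts so far [(0, 4), (1, 4)]; region rows[0,2) x cols[0,8) = 2x8
Op 6 cut(0, 0): punch at orig (0,0); cuts so far [(0, 0), (0, 4), (1, 4)]; region rows[0,2) x cols[0,8) = 2x8
Unfold 1 (reflect across v@8): 6 holes -> [(0, 0), (0, 4), (0, 11), (0, 15), (1, 4), (1, 11)]
Unfold 2 (reflect across h@2): 12 holes -> [(0, 0), (0, 4), (0, 11), (0, 15), (1, 4), (1, 11), (2, 4), (2, 11), (3, 0), (3, 4), (3, 11), (3, 15)]
Unfold 3 (reflect across h@4): 24 holes -> [(0, 0), (0, 4), (0, 11), (0, 15), (1, 4), (1, 11), (2, 4), (2, 11), (3, 0), (3, 4), (3, 11), (3, 15), (4, 0), (4, 4), (4, 11), (4, 15), (5, 4), (5, 11), (6, 4), (6, 11), (7, 0), (7, 4), (7, 11), (7, 15)]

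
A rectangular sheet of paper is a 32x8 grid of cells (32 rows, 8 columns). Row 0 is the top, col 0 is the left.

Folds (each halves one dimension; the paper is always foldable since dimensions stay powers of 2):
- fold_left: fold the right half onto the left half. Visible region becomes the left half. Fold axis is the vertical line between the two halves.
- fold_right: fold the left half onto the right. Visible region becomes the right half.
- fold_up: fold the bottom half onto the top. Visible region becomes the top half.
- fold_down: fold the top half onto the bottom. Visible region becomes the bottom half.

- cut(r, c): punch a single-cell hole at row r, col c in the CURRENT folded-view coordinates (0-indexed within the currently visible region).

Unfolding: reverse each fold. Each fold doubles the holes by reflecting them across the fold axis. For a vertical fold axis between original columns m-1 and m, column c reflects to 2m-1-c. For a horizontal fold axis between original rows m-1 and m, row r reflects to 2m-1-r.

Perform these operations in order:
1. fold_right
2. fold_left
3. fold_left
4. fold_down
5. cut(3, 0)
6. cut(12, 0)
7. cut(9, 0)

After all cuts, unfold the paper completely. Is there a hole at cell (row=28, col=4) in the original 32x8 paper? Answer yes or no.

Op 1 fold_right: fold axis v@4; visible region now rows[0,32) x cols[4,8) = 32x4
Op 2 fold_left: fold axis v@6; visible region now rows[0,32) x cols[4,6) = 32x2
Op 3 fold_left: fold axis v@5; visible region now rows[0,32) x cols[4,5) = 32x1
Op 4 fold_down: fold axis h@16; visible region now rows[16,32) x cols[4,5) = 16x1
Op 5 cut(3, 0): punch at orig (19,4); cuts so far [(19, 4)]; region rows[16,32) x cols[4,5) = 16x1
Op 6 cut(12, 0): punch at orig (28,4); cuts so far [(19, 4), (28, 4)]; region rows[16,32) x cols[4,5) = 16x1
Op 7 cut(9, 0): punch at orig (25,4); cuts so far [(19, 4), (25, 4), (28, 4)]; region rows[16,32) x cols[4,5) = 16x1
Unfold 1 (reflect across h@16): 6 holes -> [(3, 4), (6, 4), (12, 4), (19, 4), (25, 4), (28, 4)]
Unfold 2 (reflect across v@5): 12 holes -> [(3, 4), (3, 5), (6, 4), (6, 5), (12, 4), (12, 5), (19, 4), (19, 5), (25, 4), (25, 5), (28, 4), (28, 5)]
Unfold 3 (reflect across v@6): 24 holes -> [(3, 4), (3, 5), (3, 6), (3, 7), (6, 4), (6, 5), (6, 6), (6, 7), (12, 4), (12, 5), (12, 6), (12, 7), (19, 4), (19, 5), (19, 6), (19, 7), (25, 4), (25, 5), (25, 6), (25, 7), (28, 4), (28, 5), (28, 6), (28, 7)]
Unfold 4 (reflect across v@4): 48 holes -> [(3, 0), (3, 1), (3, 2), (3, 3), (3, 4), (3, 5), (3, 6), (3, 7), (6, 0), (6, 1), (6, 2), (6, 3), (6, 4), (6, 5), (6, 6), (6, 7), (12, 0), (12, 1), (12, 2), (12, 3), (12, 4), (12, 5), (12, 6), (12, 7), (19, 0), (19, 1), (19, 2), (19, 3), (19, 4), (19, 5), (19, 6), (19, 7), (25, 0), (25, 1), (25, 2), (25, 3), (25, 4), (25, 5), (25, 6), (25, 7), (28, 0), (28, 1), (28, 2), (28, 3), (28, 4), (28, 5), (28, 6), (28, 7)]
Holes: [(3, 0), (3, 1), (3, 2), (3, 3), (3, 4), (3, 5), (3, 6), (3, 7), (6, 0), (6, 1), (6, 2), (6, 3), (6, 4), (6, 5), (6, 6), (6, 7), (12, 0), (12, 1), (12, 2), (12, 3), (12, 4), (12, 5), (12, 6), (12, 7), (19, 0), (19, 1), (19, 2), (19, 3), (19, 4), (19, 5), (19, 6), (19, 7), (25, 0), (25, 1), (25, 2), (25, 3), (25, 4), (25, 5), (25, 6), (25, 7), (28, 0), (28, 1), (28, 2), (28, 3), (28, 4), (28, 5), (28, 6), (28, 7)]

Answer: yes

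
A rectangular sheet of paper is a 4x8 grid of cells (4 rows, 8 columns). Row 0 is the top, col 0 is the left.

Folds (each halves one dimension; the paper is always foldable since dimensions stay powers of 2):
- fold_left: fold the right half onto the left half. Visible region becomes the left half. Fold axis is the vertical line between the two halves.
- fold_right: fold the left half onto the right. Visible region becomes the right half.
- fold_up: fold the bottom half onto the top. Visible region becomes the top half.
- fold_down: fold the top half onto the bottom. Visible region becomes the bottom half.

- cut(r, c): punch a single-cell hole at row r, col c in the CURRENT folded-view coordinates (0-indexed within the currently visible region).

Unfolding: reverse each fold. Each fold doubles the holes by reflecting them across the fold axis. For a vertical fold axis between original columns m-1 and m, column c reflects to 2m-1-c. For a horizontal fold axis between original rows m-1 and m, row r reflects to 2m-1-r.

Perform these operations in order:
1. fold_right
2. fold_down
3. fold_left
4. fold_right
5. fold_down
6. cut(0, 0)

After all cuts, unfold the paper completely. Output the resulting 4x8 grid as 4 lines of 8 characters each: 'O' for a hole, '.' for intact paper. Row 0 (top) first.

Op 1 fold_right: fold axis v@4; visible region now rows[0,4) x cols[4,8) = 4x4
Op 2 fold_down: fold axis h@2; visible region now rows[2,4) x cols[4,8) = 2x4
Op 3 fold_left: fold axis v@6; visible region now rows[2,4) x cols[4,6) = 2x2
Op 4 fold_right: fold axis v@5; visible region now rows[2,4) x cols[5,6) = 2x1
Op 5 fold_down: fold axis h@3; visible region now rows[3,4) x cols[5,6) = 1x1
Op 6 cut(0, 0): punch at orig (3,5); cuts so far [(3, 5)]; region rows[3,4) x cols[5,6) = 1x1
Unfold 1 (reflect across h@3): 2 holes -> [(2, 5), (3, 5)]
Unfold 2 (reflect across v@5): 4 holes -> [(2, 4), (2, 5), (3, 4), (3, 5)]
Unfold 3 (reflect across v@6): 8 holes -> [(2, 4), (2, 5), (2, 6), (2, 7), (3, 4), (3, 5), (3, 6), (3, 7)]
Unfold 4 (reflect across h@2): 16 holes -> [(0, 4), (0, 5), (0, 6), (0, 7), (1, 4), (1, 5), (1, 6), (1, 7), (2, 4), (2, 5), (2, 6), (2, 7), (3, 4), (3, 5), (3, 6), (3, 7)]
Unfold 5 (reflect across v@4): 32 holes -> [(0, 0), (0, 1), (0, 2), (0, 3), (0, 4), (0, 5), (0, 6), (0, 7), (1, 0), (1, 1), (1, 2), (1, 3), (1, 4), (1, 5), (1, 6), (1, 7), (2, 0), (2, 1), (2, 2), (2, 3), (2, 4), (2, 5), (2, 6), (2, 7), (3, 0), (3, 1), (3, 2), (3, 3), (3, 4), (3, 5), (3, 6), (3, 7)]

Answer: OOOOOOOO
OOOOOOOO
OOOOOOOO
OOOOOOOO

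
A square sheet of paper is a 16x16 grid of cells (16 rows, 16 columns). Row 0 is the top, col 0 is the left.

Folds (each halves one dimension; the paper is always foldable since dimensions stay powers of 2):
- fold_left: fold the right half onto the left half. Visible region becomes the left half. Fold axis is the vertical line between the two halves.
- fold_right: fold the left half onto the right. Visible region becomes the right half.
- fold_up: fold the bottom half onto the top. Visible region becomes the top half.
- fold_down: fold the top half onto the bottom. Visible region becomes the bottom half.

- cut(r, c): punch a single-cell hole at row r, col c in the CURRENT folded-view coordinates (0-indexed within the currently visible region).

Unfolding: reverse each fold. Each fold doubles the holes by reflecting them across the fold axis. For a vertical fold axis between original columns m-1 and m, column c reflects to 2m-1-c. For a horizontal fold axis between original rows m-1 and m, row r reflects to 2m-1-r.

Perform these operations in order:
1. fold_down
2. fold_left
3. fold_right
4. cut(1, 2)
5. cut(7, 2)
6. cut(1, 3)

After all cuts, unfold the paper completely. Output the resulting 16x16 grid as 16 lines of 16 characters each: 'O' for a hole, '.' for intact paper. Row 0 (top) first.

Op 1 fold_down: fold axis h@8; visible region now rows[8,16) x cols[0,16) = 8x16
Op 2 fold_left: fold axis v@8; visible region now rows[8,16) x cols[0,8) = 8x8
Op 3 fold_right: fold axis v@4; visible region now rows[8,16) x cols[4,8) = 8x4
Op 4 cut(1, 2): punch at orig (9,6); cuts so far [(9, 6)]; region rows[8,16) x cols[4,8) = 8x4
Op 5 cut(7, 2): punch at orig (15,6); cuts so far [(9, 6), (15, 6)]; region rows[8,16) x cols[4,8) = 8x4
Op 6 cut(1, 3): punch at orig (9,7); cuts so far [(9, 6), (9, 7), (15, 6)]; region rows[8,16) x cols[4,8) = 8x4
Unfold 1 (reflect across v@4): 6 holes -> [(9, 0), (9, 1), (9, 6), (9, 7), (15, 1), (15, 6)]
Unfold 2 (reflect across v@8): 12 holes -> [(9, 0), (9, 1), (9, 6), (9, 7), (9, 8), (9, 9), (9, 14), (9, 15), (15, 1), (15, 6), (15, 9), (15, 14)]
Unfold 3 (reflect across h@8): 24 holes -> [(0, 1), (0, 6), (0, 9), (0, 14), (6, 0), (6, 1), (6, 6), (6, 7), (6, 8), (6, 9), (6, 14), (6, 15), (9, 0), (9, 1), (9, 6), (9, 7), (9, 8), (9, 9), (9, 14), (9, 15), (15, 1), (15, 6), (15, 9), (15, 14)]

Answer: .O....O..O....O.
................
................
................
................
................
OO....OOOO....OO
................
................
OO....OOOO....OO
................
................
................
................
................
.O....O..O....O.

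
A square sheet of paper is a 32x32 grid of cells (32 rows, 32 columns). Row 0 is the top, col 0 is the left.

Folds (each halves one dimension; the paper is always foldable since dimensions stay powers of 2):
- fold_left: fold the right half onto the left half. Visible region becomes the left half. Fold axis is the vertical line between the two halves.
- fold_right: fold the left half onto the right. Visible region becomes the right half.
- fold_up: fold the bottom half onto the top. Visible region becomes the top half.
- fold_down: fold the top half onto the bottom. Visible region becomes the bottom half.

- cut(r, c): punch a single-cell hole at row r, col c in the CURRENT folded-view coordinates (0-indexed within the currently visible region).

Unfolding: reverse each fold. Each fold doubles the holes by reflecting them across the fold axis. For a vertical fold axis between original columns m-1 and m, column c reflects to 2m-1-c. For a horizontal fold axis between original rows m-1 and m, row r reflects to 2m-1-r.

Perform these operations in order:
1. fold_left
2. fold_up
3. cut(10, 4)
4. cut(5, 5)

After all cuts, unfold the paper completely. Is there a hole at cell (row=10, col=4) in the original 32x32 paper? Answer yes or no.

Answer: yes

Derivation:
Op 1 fold_left: fold axis v@16; visible region now rows[0,32) x cols[0,16) = 32x16
Op 2 fold_up: fold axis h@16; visible region now rows[0,16) x cols[0,16) = 16x16
Op 3 cut(10, 4): punch at orig (10,4); cuts so far [(10, 4)]; region rows[0,16) x cols[0,16) = 16x16
Op 4 cut(5, 5): punch at orig (5,5); cuts so far [(5, 5), (10, 4)]; region rows[0,16) x cols[0,16) = 16x16
Unfold 1 (reflect across h@16): 4 holes -> [(5, 5), (10, 4), (21, 4), (26, 5)]
Unfold 2 (reflect across v@16): 8 holes -> [(5, 5), (5, 26), (10, 4), (10, 27), (21, 4), (21, 27), (26, 5), (26, 26)]
Holes: [(5, 5), (5, 26), (10, 4), (10, 27), (21, 4), (21, 27), (26, 5), (26, 26)]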